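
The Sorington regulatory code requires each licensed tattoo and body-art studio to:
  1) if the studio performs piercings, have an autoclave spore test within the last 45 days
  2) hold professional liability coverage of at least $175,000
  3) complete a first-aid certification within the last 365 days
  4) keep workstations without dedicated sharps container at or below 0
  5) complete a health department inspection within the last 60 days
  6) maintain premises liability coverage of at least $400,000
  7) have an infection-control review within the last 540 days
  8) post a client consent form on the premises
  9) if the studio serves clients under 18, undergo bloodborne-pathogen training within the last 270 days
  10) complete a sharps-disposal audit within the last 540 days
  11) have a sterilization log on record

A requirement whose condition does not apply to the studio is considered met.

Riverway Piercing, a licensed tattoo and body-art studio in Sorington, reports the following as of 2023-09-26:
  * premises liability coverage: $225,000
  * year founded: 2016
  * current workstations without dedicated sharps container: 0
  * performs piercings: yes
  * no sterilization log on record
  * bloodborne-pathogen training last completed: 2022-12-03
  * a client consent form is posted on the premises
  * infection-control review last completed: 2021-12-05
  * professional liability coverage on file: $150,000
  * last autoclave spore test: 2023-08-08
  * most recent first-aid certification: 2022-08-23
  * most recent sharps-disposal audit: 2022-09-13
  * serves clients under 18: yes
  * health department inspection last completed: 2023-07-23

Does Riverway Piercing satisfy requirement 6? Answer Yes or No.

6. premises liability coverage $225,000 < $400,000 → not met

No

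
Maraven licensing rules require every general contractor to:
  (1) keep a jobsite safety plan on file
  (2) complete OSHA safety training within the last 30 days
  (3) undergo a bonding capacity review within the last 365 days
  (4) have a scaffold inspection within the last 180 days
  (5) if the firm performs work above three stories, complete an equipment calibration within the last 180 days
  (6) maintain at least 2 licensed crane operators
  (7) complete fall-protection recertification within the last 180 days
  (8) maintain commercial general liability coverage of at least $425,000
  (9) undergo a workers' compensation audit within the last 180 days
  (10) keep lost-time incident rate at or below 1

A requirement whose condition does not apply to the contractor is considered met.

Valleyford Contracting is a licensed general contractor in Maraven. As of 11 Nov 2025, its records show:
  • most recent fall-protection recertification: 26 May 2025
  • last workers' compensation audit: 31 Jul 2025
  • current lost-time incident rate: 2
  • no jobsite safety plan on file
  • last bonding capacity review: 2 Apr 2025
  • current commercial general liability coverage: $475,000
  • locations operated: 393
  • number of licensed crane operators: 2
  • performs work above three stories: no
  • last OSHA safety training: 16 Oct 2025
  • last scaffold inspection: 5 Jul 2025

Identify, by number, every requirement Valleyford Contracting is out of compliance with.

1, 10

1. jobsite safety plan absent → not met
2. OSHA safety training 26 days ago vs limit 30 → met
3. bonding capacity review 223 days ago vs limit 365 → met
4. scaffold inspection 129 days ago vs limit 180 → met
5. condition 'performs work above three stories' does not hold → requirement n/a → met
6. licensed crane operators 2 ≥ 2 → met
7. fall-protection recertification 169 days ago vs limit 180 → met
8. commercial general liability coverage $475,000 ≥ $425,000 → met
9. workers' compensation audit 103 days ago vs limit 180 → met
10. lost-time incident rate 2 > 1 → not met
Not met: 1, 10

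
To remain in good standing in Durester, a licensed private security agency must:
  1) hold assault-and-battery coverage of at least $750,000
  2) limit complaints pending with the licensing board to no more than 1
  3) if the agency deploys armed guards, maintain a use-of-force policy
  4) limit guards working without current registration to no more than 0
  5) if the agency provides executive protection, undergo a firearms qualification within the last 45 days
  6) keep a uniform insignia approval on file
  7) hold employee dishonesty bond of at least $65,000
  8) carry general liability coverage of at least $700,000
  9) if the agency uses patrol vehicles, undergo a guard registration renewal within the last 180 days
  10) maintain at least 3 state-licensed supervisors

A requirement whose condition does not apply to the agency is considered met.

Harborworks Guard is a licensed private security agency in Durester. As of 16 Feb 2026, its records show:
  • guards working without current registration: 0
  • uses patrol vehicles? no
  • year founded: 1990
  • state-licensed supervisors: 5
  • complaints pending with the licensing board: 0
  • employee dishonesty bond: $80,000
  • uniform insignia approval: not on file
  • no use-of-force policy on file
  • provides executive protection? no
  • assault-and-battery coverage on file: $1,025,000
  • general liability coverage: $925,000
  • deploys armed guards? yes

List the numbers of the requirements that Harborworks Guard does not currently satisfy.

3, 6

1. assault-and-battery coverage $1,025,000 ≥ $750,000 → met
2. complaints pending with the licensing board 0 ≤ 1 → met
3. condition 'deploys armed guards' holds; use-of-force policy absent → not met
4. guards working without current registration 0 ≤ 0 → met
5. condition 'provides executive protection' does not hold → requirement n/a → met
6. uniform insignia approval absent → not met
7. employee dishonesty bond $80,000 ≥ $65,000 → met
8. general liability coverage $925,000 ≥ $700,000 → met
9. condition 'uses patrol vehicles' does not hold → requirement n/a → met
10. state-licensed supervisors 5 ≥ 3 → met
Not met: 3, 6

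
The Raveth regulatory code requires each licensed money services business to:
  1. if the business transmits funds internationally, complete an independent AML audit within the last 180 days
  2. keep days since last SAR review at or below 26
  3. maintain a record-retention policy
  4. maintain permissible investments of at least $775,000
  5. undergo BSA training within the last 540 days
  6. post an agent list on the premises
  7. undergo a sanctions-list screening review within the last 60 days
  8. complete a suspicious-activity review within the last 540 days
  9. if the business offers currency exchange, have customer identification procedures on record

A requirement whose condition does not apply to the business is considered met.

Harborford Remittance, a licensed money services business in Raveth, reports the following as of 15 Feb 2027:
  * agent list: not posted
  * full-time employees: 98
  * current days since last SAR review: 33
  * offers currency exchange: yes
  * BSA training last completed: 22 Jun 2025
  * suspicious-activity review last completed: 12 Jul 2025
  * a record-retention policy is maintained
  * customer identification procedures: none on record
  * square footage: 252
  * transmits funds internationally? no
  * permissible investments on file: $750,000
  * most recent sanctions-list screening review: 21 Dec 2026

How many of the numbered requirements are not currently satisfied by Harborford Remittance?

1. condition 'transmits funds internationally' does not hold → requirement n/a → met
2. days since last SAR review 33 > 26 → not met
3. record-retention policy present → met
4. permissible investments $750,000 < $775,000 → not met
5. BSA training 603 days ago vs limit 540 → not met
6. agent list absent → not met
7. sanctions-list screening review 56 days ago vs limit 60 → met
8. suspicious-activity review 583 days ago vs limit 540 → not met
9. condition 'offers currency exchange' holds; customer identification procedures absent → not met
Not met: 6 of 9

6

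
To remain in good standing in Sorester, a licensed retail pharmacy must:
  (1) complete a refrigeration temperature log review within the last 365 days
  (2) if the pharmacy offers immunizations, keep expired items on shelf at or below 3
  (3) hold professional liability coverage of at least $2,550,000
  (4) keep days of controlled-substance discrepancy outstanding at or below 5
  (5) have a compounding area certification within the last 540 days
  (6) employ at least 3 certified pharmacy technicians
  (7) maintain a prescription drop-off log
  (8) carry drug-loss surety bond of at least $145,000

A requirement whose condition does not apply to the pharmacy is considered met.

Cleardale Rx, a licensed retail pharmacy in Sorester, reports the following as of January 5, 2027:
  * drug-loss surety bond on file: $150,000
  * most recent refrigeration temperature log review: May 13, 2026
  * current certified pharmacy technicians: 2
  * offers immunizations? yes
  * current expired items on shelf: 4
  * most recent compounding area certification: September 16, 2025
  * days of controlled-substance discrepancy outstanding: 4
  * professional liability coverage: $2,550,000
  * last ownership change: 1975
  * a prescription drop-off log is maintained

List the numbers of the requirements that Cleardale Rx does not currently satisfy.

2, 6

1. refrigeration temperature log review 237 days ago vs limit 365 → met
2. condition 'offers immunizations' holds; expired items on shelf 4 > 3 → not met
3. professional liability coverage $2,550,000 ≥ $2,550,000 → met
4. days of controlled-substance discrepancy outstanding 4 ≤ 5 → met
5. compounding area certification 476 days ago vs limit 540 → met
6. certified pharmacy technicians 2 < 3 → not met
7. prescription drop-off log present → met
8. drug-loss surety bond $150,000 ≥ $145,000 → met
Not met: 2, 6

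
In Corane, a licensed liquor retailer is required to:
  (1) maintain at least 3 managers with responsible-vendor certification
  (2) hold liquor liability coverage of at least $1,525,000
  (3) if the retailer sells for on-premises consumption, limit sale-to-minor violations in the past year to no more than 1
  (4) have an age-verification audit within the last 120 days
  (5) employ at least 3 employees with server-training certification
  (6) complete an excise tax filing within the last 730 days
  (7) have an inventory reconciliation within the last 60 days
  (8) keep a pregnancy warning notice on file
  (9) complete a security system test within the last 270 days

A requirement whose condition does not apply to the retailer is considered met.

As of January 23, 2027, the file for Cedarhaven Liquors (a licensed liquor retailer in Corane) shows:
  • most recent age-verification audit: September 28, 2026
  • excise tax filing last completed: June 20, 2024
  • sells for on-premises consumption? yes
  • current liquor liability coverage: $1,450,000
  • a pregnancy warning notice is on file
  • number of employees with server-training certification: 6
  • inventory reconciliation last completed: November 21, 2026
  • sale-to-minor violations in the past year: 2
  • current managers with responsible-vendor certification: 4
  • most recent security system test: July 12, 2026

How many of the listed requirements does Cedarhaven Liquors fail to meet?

4

1. managers with responsible-vendor certification 4 ≥ 3 → met
2. liquor liability coverage $1,450,000 < $1,525,000 → not met
3. condition 'sells for on-premises consumption' holds; sale-to-minor violations in the past year 2 > 1 → not met
4. age-verification audit 117 days ago vs limit 120 → met
5. employees with server-training certification 6 ≥ 3 → met
6. excise tax filing 947 days ago vs limit 730 → not met
7. inventory reconciliation 63 days ago vs limit 60 → not met
8. pregnancy warning notice present → met
9. security system test 195 days ago vs limit 270 → met
Not met: 4 of 9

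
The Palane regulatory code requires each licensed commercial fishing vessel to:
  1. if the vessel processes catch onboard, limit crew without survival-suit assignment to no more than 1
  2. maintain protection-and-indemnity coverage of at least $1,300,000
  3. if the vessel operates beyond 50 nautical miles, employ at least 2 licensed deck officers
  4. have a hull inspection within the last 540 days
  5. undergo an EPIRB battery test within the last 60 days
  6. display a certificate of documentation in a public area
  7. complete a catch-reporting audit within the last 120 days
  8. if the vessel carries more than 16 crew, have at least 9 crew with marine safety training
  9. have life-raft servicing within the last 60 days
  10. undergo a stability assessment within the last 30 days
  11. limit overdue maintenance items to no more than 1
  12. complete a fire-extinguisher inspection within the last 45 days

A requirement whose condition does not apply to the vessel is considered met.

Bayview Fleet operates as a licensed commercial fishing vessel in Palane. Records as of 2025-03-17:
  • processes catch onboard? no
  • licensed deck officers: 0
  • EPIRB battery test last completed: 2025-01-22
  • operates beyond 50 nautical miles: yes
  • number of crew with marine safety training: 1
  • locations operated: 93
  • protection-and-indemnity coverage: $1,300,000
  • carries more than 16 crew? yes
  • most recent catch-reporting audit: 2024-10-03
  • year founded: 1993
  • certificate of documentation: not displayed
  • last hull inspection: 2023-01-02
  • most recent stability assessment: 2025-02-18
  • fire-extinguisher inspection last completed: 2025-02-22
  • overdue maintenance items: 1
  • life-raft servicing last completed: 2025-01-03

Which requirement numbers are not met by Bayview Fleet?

3, 4, 6, 7, 8, 9

1. condition 'processes catch onboard' does not hold → requirement n/a → met
2. protection-and-indemnity coverage $1,300,000 ≥ $1,300,000 → met
3. condition 'operates beyond 50 nautical miles' holds; licensed deck officers 0 < 2 → not met
4. hull inspection 805 days ago vs limit 540 → not met
5. EPIRB battery test 54 days ago vs limit 60 → met
6. certificate of documentation absent → not met
7. catch-reporting audit 165 days ago vs limit 120 → not met
8. condition 'carries more than 16 crew' holds; crew with marine safety training 1 < 9 → not met
9. life-raft servicing 73 days ago vs limit 60 → not met
10. stability assessment 27 days ago vs limit 30 → met
11. overdue maintenance items 1 ≤ 1 → met
12. fire-extinguisher inspection 23 days ago vs limit 45 → met
Not met: 3, 4, 6, 7, 8, 9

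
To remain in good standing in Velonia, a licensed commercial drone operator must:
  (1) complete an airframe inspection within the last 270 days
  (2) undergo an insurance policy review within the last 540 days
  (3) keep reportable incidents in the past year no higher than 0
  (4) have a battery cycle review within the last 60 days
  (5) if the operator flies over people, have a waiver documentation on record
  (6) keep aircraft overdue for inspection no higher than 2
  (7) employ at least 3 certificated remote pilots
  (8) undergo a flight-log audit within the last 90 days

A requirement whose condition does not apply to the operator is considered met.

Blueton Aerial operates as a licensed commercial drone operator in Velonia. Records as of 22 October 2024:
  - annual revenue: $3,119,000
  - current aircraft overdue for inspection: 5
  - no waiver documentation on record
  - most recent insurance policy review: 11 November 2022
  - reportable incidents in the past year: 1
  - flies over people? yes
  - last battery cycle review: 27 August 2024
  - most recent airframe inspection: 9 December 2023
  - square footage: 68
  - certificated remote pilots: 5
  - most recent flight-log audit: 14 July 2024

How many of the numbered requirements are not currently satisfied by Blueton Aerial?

1. airframe inspection 318 days ago vs limit 270 → not met
2. insurance policy review 711 days ago vs limit 540 → not met
3. reportable incidents in the past year 1 > 0 → not met
4. battery cycle review 56 days ago vs limit 60 → met
5. condition 'flies over people' holds; waiver documentation absent → not met
6. aircraft overdue for inspection 5 > 2 → not met
7. certificated remote pilots 5 ≥ 3 → met
8. flight-log audit 100 days ago vs limit 90 → not met
Not met: 6 of 8

6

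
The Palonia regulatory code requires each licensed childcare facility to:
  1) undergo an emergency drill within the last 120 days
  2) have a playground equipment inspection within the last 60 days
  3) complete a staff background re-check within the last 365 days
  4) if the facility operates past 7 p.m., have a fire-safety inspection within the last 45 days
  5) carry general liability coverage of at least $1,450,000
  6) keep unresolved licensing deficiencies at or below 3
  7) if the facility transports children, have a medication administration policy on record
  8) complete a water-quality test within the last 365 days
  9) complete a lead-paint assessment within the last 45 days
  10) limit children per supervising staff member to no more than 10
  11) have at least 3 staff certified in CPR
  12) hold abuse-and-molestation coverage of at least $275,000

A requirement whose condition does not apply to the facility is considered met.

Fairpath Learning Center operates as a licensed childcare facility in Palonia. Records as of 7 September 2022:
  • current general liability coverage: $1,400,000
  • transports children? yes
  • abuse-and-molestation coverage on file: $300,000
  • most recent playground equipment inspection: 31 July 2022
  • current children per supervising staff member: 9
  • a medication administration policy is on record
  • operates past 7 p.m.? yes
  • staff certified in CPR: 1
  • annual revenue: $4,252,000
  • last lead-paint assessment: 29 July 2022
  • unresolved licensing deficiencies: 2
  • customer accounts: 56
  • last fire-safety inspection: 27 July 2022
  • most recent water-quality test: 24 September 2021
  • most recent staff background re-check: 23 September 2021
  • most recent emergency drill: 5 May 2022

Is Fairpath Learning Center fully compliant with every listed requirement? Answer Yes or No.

No

1. emergency drill 125 days ago vs limit 120 → not met
2. playground equipment inspection 38 days ago vs limit 60 → met
3. staff background re-check 349 days ago vs limit 365 → met
4. condition 'operates past 7 p.m.' holds; fire-safety inspection 42 days ago vs limit 45 → met
5. general liability coverage $1,400,000 < $1,450,000 → not met
6. unresolved licensing deficiencies 2 ≤ 3 → met
7. condition 'transports children' holds; medication administration policy present → met
8. water-quality test 348 days ago vs limit 365 → met
9. lead-paint assessment 40 days ago vs limit 45 → met
10. children per supervising staff member 9 ≤ 10 → met
11. staff certified in CPR 1 < 3 → not met
12. abuse-and-molestation coverage $300,000 ≥ $275,000 → met
Not met: 1, 5, 11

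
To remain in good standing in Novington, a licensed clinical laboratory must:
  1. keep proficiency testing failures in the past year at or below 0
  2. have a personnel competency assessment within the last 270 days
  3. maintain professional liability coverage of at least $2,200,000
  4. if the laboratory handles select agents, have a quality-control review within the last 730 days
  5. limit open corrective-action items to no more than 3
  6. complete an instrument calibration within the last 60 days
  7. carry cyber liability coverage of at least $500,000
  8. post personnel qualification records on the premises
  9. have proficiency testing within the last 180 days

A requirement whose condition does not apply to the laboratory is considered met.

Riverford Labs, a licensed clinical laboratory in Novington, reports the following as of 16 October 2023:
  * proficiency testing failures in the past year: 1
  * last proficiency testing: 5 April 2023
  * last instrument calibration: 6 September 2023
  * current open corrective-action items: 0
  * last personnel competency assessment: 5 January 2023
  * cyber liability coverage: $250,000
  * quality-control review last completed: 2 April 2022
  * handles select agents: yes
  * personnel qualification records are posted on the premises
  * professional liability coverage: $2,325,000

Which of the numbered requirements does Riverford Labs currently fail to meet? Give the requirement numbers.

1, 2, 7, 9

1. proficiency testing failures in the past year 1 > 0 → not met
2. personnel competency assessment 284 days ago vs limit 270 → not met
3. professional liability coverage $2,325,000 ≥ $2,200,000 → met
4. condition 'handles select agents' holds; quality-control review 562 days ago vs limit 730 → met
5. open corrective-action items 0 ≤ 3 → met
6. instrument calibration 40 days ago vs limit 60 → met
7. cyber liability coverage $250,000 < $500,000 → not met
8. personnel qualification records present → met
9. proficiency testing 194 days ago vs limit 180 → not met
Not met: 1, 2, 7, 9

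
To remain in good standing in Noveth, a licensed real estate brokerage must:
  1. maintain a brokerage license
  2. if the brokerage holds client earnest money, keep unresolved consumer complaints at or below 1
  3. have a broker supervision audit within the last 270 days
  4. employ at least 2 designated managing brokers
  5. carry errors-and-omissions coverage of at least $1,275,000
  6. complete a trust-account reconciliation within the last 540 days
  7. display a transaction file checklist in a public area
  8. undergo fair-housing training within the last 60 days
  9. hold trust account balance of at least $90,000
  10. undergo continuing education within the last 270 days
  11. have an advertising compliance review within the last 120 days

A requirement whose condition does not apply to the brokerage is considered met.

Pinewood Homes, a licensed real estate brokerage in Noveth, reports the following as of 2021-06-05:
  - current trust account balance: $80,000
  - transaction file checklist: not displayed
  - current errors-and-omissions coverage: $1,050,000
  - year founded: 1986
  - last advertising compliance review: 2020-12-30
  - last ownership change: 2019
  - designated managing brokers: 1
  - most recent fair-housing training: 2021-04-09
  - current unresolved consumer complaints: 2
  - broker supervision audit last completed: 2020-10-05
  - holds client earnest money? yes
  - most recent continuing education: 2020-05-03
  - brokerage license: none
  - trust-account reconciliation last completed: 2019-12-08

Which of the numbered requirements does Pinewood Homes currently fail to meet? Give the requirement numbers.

1. brokerage license absent → not met
2. condition 'holds client earnest money' holds; unresolved consumer complaints 2 > 1 → not met
3. broker supervision audit 243 days ago vs limit 270 → met
4. designated managing brokers 1 < 2 → not met
5. errors-and-omissions coverage $1,050,000 < $1,275,000 → not met
6. trust-account reconciliation 545 days ago vs limit 540 → not met
7. transaction file checklist absent → not met
8. fair-housing training 57 days ago vs limit 60 → met
9. trust account balance $80,000 < $90,000 → not met
10. continuing education 398 days ago vs limit 270 → not met
11. advertising compliance review 157 days ago vs limit 120 → not met
Not met: 1, 2, 4, 5, 6, 7, 9, 10, 11

1, 2, 4, 5, 6, 7, 9, 10, 11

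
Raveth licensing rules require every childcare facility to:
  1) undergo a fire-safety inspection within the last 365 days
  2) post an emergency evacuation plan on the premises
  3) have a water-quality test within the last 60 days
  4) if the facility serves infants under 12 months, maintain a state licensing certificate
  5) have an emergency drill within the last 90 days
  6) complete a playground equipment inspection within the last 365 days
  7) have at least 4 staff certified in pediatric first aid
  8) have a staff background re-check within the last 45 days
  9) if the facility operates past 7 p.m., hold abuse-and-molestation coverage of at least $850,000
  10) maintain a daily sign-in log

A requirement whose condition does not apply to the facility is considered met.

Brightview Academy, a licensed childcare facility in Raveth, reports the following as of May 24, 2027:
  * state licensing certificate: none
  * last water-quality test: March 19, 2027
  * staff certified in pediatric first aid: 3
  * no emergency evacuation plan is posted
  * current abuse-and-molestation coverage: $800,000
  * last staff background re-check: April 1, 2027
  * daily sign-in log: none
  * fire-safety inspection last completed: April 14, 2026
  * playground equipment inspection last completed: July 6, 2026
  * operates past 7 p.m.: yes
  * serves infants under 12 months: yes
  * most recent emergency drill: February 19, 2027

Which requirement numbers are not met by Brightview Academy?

1, 2, 3, 4, 5, 7, 8, 9, 10

1. fire-safety inspection 405 days ago vs limit 365 → not met
2. emergency evacuation plan absent → not met
3. water-quality test 66 days ago vs limit 60 → not met
4. condition 'serves infants under 12 months' holds; state licensing certificate absent → not met
5. emergency drill 94 days ago vs limit 90 → not met
6. playground equipment inspection 322 days ago vs limit 365 → met
7. staff certified in pediatric first aid 3 < 4 → not met
8. staff background re-check 53 days ago vs limit 45 → not met
9. condition 'operates past 7 p.m.' holds; abuse-and-molestation coverage $800,000 < $850,000 → not met
10. daily sign-in log absent → not met
Not met: 1, 2, 3, 4, 5, 7, 8, 9, 10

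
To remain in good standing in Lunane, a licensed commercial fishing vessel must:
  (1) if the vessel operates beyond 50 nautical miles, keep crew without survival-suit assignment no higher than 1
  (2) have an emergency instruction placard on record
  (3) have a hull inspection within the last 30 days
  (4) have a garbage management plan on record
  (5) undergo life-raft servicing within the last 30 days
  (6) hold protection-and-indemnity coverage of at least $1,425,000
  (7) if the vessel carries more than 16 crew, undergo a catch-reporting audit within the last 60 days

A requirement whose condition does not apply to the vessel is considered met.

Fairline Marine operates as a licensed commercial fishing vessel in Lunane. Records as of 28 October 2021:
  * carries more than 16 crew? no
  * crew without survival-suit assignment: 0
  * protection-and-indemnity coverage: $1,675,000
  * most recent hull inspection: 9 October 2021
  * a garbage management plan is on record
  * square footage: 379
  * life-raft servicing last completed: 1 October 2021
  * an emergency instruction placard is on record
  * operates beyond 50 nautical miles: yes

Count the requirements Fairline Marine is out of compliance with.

0

1. condition 'operates beyond 50 nautical miles' holds; crew without survival-suit assignment 0 ≤ 1 → met
2. emergency instruction placard present → met
3. hull inspection 19 days ago vs limit 30 → met
4. garbage management plan present → met
5. life-raft servicing 27 days ago vs limit 30 → met
6. protection-and-indemnity coverage $1,675,000 ≥ $1,425,000 → met
7. condition 'carries more than 16 crew' does not hold → requirement n/a → met
Not met: 0 of 7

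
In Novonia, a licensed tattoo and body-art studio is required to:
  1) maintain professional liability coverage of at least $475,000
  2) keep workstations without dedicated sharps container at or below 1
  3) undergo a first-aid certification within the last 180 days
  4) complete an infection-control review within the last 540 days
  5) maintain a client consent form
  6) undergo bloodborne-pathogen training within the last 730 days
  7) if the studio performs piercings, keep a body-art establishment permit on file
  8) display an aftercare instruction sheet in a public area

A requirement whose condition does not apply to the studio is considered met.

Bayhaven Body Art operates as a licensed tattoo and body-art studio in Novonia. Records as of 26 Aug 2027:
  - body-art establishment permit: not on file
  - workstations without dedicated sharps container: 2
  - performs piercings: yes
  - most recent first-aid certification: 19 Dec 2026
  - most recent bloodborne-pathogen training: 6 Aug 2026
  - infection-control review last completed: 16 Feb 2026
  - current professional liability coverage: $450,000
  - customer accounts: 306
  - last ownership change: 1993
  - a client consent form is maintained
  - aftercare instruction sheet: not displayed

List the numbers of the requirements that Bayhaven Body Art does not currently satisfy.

1, 2, 3, 4, 7, 8

1. professional liability coverage $450,000 < $475,000 → not met
2. workstations without dedicated sharps container 2 > 1 → not met
3. first-aid certification 250 days ago vs limit 180 → not met
4. infection-control review 556 days ago vs limit 540 → not met
5. client consent form present → met
6. bloodborne-pathogen training 385 days ago vs limit 730 → met
7. condition 'performs piercings' holds; body-art establishment permit absent → not met
8. aftercare instruction sheet absent → not met
Not met: 1, 2, 3, 4, 7, 8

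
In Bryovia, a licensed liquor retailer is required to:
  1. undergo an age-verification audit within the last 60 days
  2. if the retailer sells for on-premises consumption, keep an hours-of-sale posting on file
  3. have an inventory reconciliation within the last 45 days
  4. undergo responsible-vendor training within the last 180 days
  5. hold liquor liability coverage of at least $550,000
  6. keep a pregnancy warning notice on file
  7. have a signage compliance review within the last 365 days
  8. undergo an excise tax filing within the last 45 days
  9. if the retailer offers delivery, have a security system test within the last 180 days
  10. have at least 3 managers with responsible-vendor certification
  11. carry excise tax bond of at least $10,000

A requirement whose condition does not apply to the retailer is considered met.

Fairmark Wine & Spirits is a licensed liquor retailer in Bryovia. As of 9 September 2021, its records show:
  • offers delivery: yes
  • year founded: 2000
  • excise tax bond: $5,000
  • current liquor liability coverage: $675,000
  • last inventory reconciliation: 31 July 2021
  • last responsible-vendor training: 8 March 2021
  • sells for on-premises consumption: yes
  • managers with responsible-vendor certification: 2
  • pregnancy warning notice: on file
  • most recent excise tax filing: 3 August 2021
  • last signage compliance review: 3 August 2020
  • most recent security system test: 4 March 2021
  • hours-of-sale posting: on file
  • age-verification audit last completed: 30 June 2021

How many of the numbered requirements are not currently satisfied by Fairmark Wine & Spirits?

6

1. age-verification audit 71 days ago vs limit 60 → not met
2. condition 'sells for on-premises consumption' holds; hours-of-sale posting present → met
3. inventory reconciliation 40 days ago vs limit 45 → met
4. responsible-vendor training 185 days ago vs limit 180 → not met
5. liquor liability coverage $675,000 ≥ $550,000 → met
6. pregnancy warning notice present → met
7. signage compliance review 402 days ago vs limit 365 → not met
8. excise tax filing 37 days ago vs limit 45 → met
9. condition 'offers delivery' holds; security system test 189 days ago vs limit 180 → not met
10. managers with responsible-vendor certification 2 < 3 → not met
11. excise tax bond $5,000 < $10,000 → not met
Not met: 6 of 11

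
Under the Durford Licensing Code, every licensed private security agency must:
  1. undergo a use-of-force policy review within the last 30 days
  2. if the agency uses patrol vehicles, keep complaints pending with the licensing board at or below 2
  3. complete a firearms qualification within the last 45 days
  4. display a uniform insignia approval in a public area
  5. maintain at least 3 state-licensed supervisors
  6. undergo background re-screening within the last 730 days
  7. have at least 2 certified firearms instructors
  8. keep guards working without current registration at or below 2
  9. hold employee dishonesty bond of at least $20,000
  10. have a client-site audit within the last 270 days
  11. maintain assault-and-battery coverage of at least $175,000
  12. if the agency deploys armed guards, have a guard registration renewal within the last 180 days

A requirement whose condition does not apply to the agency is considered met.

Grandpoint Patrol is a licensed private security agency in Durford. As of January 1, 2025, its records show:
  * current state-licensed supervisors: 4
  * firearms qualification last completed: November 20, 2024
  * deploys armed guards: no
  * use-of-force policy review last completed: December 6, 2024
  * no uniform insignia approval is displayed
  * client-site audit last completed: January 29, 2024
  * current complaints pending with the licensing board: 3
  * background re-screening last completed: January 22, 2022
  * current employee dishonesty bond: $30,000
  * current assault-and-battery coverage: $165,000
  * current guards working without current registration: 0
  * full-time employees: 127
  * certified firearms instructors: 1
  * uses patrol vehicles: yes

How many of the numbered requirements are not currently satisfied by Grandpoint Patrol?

6

1. use-of-force policy review 26 days ago vs limit 30 → met
2. condition 'uses patrol vehicles' holds; complaints pending with the licensing board 3 > 2 → not met
3. firearms qualification 42 days ago vs limit 45 → met
4. uniform insignia approval absent → not met
5. state-licensed supervisors 4 ≥ 3 → met
6. background re-screening 1075 days ago vs limit 730 → not met
7. certified firearms instructors 1 < 2 → not met
8. guards working without current registration 0 ≤ 2 → met
9. employee dishonesty bond $30,000 ≥ $20,000 → met
10. client-site audit 338 days ago vs limit 270 → not met
11. assault-and-battery coverage $165,000 < $175,000 → not met
12. condition 'deploys armed guards' does not hold → requirement n/a → met
Not met: 6 of 12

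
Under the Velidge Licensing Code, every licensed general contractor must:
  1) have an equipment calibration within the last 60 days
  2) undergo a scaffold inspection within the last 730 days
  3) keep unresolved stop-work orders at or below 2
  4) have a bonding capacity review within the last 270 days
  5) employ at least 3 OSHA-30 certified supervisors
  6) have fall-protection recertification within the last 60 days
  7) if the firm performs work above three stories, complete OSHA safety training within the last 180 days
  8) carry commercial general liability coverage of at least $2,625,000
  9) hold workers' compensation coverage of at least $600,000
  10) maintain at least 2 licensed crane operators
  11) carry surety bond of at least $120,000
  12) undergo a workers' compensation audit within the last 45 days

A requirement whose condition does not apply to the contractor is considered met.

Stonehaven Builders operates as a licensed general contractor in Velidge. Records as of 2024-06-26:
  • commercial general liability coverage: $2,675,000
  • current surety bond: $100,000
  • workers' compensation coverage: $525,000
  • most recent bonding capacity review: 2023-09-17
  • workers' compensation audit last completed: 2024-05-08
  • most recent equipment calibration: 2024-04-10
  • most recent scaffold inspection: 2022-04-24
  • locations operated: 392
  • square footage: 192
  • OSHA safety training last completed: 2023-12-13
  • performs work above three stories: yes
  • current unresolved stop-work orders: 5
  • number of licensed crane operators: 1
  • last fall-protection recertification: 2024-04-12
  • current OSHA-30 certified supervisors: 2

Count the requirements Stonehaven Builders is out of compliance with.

11

1. equipment calibration 77 days ago vs limit 60 → not met
2. scaffold inspection 794 days ago vs limit 730 → not met
3. unresolved stop-work orders 5 > 2 → not met
4. bonding capacity review 283 days ago vs limit 270 → not met
5. OSHA-30 certified supervisors 2 < 3 → not met
6. fall-protection recertification 75 days ago vs limit 60 → not met
7. condition 'performs work above three stories' holds; OSHA safety training 196 days ago vs limit 180 → not met
8. commercial general liability coverage $2,675,000 ≥ $2,625,000 → met
9. workers' compensation coverage $525,000 < $600,000 → not met
10. licensed crane operators 1 < 2 → not met
11. surety bond $100,000 < $120,000 → not met
12. workers' compensation audit 49 days ago vs limit 45 → not met
Not met: 11 of 12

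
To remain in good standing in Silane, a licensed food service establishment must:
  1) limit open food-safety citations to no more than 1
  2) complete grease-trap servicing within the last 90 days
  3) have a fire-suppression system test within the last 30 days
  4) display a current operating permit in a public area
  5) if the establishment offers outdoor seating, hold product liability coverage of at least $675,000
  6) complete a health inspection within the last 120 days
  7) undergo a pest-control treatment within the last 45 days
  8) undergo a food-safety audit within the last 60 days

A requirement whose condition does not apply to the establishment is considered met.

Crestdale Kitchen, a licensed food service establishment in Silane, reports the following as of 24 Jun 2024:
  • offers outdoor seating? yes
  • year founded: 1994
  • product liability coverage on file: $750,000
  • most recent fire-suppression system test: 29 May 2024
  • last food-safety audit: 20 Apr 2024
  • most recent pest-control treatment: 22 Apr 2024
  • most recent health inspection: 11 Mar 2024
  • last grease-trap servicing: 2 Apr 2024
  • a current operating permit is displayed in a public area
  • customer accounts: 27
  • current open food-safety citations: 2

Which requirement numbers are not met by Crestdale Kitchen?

1, 7, 8

1. open food-safety citations 2 > 1 → not met
2. grease-trap servicing 83 days ago vs limit 90 → met
3. fire-suppression system test 26 days ago vs limit 30 → met
4. current operating permit present → met
5. condition 'offers outdoor seating' holds; product liability coverage $750,000 ≥ $675,000 → met
6. health inspection 105 days ago vs limit 120 → met
7. pest-control treatment 63 days ago vs limit 45 → not met
8. food-safety audit 65 days ago vs limit 60 → not met
Not met: 1, 7, 8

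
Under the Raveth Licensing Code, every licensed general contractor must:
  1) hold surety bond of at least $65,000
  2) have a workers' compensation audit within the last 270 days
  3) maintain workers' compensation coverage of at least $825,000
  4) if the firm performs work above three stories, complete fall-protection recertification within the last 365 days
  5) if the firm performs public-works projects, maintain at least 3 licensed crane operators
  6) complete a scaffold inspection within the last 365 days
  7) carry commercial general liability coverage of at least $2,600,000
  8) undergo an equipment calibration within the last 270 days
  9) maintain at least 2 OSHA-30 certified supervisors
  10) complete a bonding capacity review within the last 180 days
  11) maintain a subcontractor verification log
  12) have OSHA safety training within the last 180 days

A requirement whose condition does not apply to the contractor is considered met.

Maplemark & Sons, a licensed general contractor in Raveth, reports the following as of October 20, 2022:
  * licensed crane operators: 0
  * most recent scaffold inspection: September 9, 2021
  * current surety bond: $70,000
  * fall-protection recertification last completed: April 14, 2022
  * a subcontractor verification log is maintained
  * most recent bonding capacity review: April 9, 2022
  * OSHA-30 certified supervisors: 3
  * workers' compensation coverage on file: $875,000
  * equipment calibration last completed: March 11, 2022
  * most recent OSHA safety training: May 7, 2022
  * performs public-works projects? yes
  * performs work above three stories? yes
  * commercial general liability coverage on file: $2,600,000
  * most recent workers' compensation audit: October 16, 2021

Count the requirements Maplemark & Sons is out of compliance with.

4

1. surety bond $70,000 ≥ $65,000 → met
2. workers' compensation audit 369 days ago vs limit 270 → not met
3. workers' compensation coverage $875,000 ≥ $825,000 → met
4. condition 'performs work above three stories' holds; fall-protection recertification 189 days ago vs limit 365 → met
5. condition 'performs public-works projects' holds; licensed crane operators 0 < 3 → not met
6. scaffold inspection 406 days ago vs limit 365 → not met
7. commercial general liability coverage $2,600,000 ≥ $2,600,000 → met
8. equipment calibration 223 days ago vs limit 270 → met
9. OSHA-30 certified supervisors 3 ≥ 2 → met
10. bonding capacity review 194 days ago vs limit 180 → not met
11. subcontractor verification log present → met
12. OSHA safety training 166 days ago vs limit 180 → met
Not met: 4 of 12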